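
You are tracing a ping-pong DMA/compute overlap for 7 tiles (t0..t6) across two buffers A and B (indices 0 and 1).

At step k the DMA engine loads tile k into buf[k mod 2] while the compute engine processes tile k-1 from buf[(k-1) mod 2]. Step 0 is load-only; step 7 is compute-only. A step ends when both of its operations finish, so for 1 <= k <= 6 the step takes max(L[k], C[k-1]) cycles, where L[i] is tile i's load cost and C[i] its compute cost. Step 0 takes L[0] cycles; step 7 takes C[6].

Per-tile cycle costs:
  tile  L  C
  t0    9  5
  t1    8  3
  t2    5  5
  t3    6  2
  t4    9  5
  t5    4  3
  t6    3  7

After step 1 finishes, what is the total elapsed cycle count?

end_cycle[1] = 17

step 0: L[0]=9 → dur=9, Σ=9 | A=load:t0 B=idle [load-only]
step 1: L[1]=8 C[0]=5 → dur=8, Σ=17 | A=compute:t0 B=load:t1 [load-bound]
step 2: L[2]=5 C[1]=3 → dur=5, Σ=22 | A=load:t2 B=compute:t1 [load-bound]
step 3: L[3]=6 C[2]=5 → dur=6, Σ=28 | A=compute:t2 B=load:t3 [load-bound]
step 4: L[4]=9 C[3]=2 → dur=9, Σ=37 | A=load:t4 B=compute:t3 [load-bound]
step 5: L[5]=4 C[4]=5 → dur=5, Σ=42 | A=compute:t4 B=load:t5 [compute-bound]
step 6: L[6]=3 C[5]=3 → dur=3, Σ=45 | A=load:t6 B=compute:t5 [tied]
step 7: C[6]=7 → dur=7, Σ=52 | A=compute:t6 B=idle [compute-only]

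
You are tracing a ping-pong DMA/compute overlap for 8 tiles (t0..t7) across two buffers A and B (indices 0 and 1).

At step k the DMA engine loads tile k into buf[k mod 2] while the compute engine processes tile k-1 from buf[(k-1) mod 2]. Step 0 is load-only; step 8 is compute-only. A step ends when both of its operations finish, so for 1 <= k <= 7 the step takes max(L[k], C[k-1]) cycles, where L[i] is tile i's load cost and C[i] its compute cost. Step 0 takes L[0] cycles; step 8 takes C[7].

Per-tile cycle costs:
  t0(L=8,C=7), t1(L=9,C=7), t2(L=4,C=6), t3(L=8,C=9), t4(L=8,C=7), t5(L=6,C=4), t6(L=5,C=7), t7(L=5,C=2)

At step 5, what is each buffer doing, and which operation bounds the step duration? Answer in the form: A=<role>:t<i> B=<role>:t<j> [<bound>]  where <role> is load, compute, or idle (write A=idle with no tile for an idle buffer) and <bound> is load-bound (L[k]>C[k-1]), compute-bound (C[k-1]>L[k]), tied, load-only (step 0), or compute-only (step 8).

step 0: L[0]=8 → dur=8, Σ=8 | A=load:t0 B=idle [load-only]
step 1: L[1]=9 C[0]=7 → dur=9, Σ=17 | A=compute:t0 B=load:t1 [load-bound]
step 2: L[2]=4 C[1]=7 → dur=7, Σ=24 | A=load:t2 B=compute:t1 [compute-bound]
step 3: L[3]=8 C[2]=6 → dur=8, Σ=32 | A=compute:t2 B=load:t3 [load-bound]
step 4: L[4]=8 C[3]=9 → dur=9, Σ=41 | A=load:t4 B=compute:t3 [compute-bound]
step 5: L[5]=6 C[4]=7 → dur=7, Σ=48 | A=compute:t4 B=load:t5 [compute-bound]
step 6: L[6]=5 C[5]=4 → dur=5, Σ=53 | A=load:t6 B=compute:t5 [load-bound]
step 7: L[7]=5 C[6]=7 → dur=7, Σ=60 | A=compute:t6 B=load:t7 [compute-bound]
step 8: C[7]=2 → dur=2, Σ=62 | A=idle B=compute:t7 [compute-only]

step 5: A=compute:t4 B=load:t5 [compute-bound]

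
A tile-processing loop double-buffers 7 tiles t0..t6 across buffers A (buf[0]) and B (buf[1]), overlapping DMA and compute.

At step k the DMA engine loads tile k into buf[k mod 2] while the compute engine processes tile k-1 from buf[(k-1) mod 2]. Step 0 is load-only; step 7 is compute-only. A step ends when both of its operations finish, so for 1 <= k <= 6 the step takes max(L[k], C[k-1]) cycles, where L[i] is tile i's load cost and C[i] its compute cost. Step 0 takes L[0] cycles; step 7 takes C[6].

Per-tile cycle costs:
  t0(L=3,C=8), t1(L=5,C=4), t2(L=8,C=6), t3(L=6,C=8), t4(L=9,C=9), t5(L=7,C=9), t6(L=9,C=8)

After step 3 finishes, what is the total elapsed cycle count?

end_cycle[3] = 25

step 0: L[0]=3 → dur=3, Σ=3 | A=load:t0 B=idle [load-only]
step 1: L[1]=5 C[0]=8 → dur=8, Σ=11 | A=compute:t0 B=load:t1 [compute-bound]
step 2: L[2]=8 C[1]=4 → dur=8, Σ=19 | A=load:t2 B=compute:t1 [load-bound]
step 3: L[3]=6 C[2]=6 → dur=6, Σ=25 | A=compute:t2 B=load:t3 [tied]
step 4: L[4]=9 C[3]=8 → dur=9, Σ=34 | A=load:t4 B=compute:t3 [load-bound]
step 5: L[5]=7 C[4]=9 → dur=9, Σ=43 | A=compute:t4 B=load:t5 [compute-bound]
step 6: L[6]=9 C[5]=9 → dur=9, Σ=52 | A=load:t6 B=compute:t5 [tied]
step 7: C[6]=8 → dur=8, Σ=60 | A=compute:t6 B=idle [compute-only]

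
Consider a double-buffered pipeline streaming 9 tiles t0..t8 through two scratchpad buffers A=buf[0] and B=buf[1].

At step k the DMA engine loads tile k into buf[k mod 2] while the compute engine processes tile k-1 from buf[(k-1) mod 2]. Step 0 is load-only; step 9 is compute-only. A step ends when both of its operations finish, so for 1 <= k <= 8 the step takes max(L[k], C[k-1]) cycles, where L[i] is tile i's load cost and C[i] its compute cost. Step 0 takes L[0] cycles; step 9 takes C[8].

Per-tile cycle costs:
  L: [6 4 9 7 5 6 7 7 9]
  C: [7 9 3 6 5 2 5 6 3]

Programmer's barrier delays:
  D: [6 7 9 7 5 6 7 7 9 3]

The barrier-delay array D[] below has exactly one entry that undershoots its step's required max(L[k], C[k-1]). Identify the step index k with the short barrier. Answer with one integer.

hazard at step 4

step 0: need L[0]=6 = 6; D[0]=6 ok
step 1: need max(L[1]=4,C[0]=7) = 7; D[1]=7 ok
step 2: need max(L[2]=9,C[1]=9) = 9; D[2]=9 ok
step 3: need max(L[3]=7,C[2]=3) = 7; D[3]=7 ok
step 4: need max(L[4]=5,C[3]=6) = 6; D[4]=5 SHORT
step 5: need max(L[5]=6,C[4]=5) = 6; D[5]=6 ok
step 6: need max(L[6]=7,C[5]=2) = 7; D[6]=7 ok
step 7: need max(L[7]=7,C[6]=5) = 7; D[7]=7 ok
step 8: need max(L[8]=9,C[7]=6) = 9; D[8]=9 ok
step 9: need C[8]=3 = 3; D[9]=3 ok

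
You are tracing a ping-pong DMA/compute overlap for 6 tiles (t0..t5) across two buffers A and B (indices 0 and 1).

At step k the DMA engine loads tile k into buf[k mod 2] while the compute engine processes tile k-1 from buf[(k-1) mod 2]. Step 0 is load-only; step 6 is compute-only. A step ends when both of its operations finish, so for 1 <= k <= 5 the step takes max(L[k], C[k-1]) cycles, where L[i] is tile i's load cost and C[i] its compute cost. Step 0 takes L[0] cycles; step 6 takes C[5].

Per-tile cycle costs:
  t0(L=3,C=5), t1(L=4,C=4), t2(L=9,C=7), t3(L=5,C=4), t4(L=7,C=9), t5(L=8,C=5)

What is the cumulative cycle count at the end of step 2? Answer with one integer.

end_cycle[2] = 17

  0. 3=3c; end=3; A:t0 B:-
  1. max(4,5)=5c; end=8; A:t0 B:t1
  2. max(9,4)=9c; end=17; A:t2 B:t1
  3. max(5,7)=7c; end=24; A:t2 B:t3
  4. max(7,4)=7c; end=31; A:t4 B:t3
  5. max(8,9)=9c; end=40; A:t4 B:t5
  6. 5=5c; end=45; A:t4 B:t5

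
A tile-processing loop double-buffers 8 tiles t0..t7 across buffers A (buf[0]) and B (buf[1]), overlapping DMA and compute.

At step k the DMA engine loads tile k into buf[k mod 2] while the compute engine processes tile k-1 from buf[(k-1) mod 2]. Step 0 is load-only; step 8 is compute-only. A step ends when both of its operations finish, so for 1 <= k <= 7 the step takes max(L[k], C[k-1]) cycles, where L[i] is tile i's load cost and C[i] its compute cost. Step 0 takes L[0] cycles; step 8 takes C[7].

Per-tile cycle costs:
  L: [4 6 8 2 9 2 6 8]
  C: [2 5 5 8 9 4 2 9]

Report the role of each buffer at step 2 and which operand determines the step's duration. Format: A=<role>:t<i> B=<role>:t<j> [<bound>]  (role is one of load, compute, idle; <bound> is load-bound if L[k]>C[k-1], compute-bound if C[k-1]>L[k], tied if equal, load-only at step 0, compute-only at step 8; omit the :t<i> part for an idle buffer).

step 2: A=load:t2 B=compute:t1 [load-bound]

k=0 load=t0/4c comp=- wait=4 total=4
k=1 load=t1/6c comp=t0/2c wait=6 total=10
k=2 load=t2/8c comp=t1/5c wait=8 total=18
k=3 load=t3/2c comp=t2/5c wait=5 total=23
k=4 load=t4/9c comp=t3/8c wait=9 total=32
k=5 load=t5/2c comp=t4/9c wait=9 total=41
k=6 load=t6/6c comp=t5/4c wait=6 total=47
k=7 load=t7/8c comp=t6/2c wait=8 total=55
k=8 load=- comp=t7/9c wait=9 total=64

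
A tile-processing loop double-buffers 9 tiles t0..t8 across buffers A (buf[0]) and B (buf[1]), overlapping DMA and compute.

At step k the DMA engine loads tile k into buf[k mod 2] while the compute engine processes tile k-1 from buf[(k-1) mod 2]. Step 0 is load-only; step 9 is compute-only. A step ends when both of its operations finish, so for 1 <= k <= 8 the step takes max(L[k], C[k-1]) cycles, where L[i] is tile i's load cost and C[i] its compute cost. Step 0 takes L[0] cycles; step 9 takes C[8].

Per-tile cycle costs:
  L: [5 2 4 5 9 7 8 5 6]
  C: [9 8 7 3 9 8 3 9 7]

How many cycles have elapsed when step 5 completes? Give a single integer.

k=0 load=t0/5c comp=- wait=5 total=5
k=1 load=t1/2c comp=t0/9c wait=9 total=14
k=2 load=t2/4c comp=t1/8c wait=8 total=22
k=3 load=t3/5c comp=t2/7c wait=7 total=29
k=4 load=t4/9c comp=t3/3c wait=9 total=38
k=5 load=t5/7c comp=t4/9c wait=9 total=47
k=6 load=t6/8c comp=t5/8c wait=8 total=55
k=7 load=t7/5c comp=t6/3c wait=5 total=60
k=8 load=t8/6c comp=t7/9c wait=9 total=69
k=9 load=- comp=t8/7c wait=7 total=76

end_cycle[5] = 47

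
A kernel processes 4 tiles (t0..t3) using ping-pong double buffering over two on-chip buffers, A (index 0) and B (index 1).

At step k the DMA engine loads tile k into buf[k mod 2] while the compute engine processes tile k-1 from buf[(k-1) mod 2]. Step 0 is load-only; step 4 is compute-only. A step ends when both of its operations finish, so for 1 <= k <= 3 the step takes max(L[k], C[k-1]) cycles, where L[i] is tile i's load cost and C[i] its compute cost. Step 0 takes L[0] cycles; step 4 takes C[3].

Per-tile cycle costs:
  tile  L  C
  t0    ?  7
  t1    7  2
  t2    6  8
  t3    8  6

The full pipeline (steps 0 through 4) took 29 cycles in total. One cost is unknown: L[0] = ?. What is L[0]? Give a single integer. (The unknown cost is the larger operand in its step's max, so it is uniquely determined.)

step 0: dur = L[0]=? = L[0]  (unknown; binding)
step 1: dur = max(L[1]=7, C[0]=7) = 7
step 2: dur = max(L[2]=6, C[1]=2) = 6
step 3: dur = max(L[3]=8, C[2]=8) = 8
step 4: dur = C[3]=6 = 6
sum of known step durations = 27
dur[0] = total - known = 29 - 27 = 2
L[0] is the binding max in step 0, so L[0] = dur[0] = 2

L[0] = 2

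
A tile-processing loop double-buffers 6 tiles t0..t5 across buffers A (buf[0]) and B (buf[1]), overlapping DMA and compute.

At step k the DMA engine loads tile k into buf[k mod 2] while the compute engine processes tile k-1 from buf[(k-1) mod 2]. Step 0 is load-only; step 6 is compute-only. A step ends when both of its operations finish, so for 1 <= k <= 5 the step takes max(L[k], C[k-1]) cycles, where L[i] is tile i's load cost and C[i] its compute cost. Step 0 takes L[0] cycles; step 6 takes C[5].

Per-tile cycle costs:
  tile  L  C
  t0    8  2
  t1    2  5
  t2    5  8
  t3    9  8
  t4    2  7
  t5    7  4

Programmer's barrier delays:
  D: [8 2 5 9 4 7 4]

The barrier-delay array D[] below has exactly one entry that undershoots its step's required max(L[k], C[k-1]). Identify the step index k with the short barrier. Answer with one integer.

[0] required=L[0]=8=8 vs D=8 ok
[1] required=max(L[1]=2,C[0]=2)=2 vs D=2 ok
[2] required=max(L[2]=5,C[1]=5)=5 vs D=5 ok
[3] required=max(L[3]=9,C[2]=8)=9 vs D=9 ok
[4] required=max(L[4]=2,C[3]=8)=8 vs D=4 SHORT
[5] required=max(L[5]=7,C[4]=7)=7 vs D=7 ok
[6] required=C[5]=4=4 vs D=4 ok

hazard at step 4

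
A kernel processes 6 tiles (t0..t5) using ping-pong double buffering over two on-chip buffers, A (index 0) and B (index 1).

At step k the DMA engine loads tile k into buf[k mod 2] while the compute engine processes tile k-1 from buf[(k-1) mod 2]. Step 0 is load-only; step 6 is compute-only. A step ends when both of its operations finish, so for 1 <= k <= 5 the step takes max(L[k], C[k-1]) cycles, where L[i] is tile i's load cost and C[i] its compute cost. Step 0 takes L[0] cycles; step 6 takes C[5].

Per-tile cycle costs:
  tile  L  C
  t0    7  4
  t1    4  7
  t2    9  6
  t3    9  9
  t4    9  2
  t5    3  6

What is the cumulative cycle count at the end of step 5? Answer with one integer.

end_cycle[5] = 41

[0] DMA t0→A (7c) ∥ CU idle ⇒ 7c, clock 7
[1] DMA t1→B (4c) ∥ CU A:t0 (4c) ⇒ 4c, clock 11
[2] DMA t2→A (9c) ∥ CU B:t1 (7c) ⇒ 9c, clock 20
[3] DMA t3→B (9c) ∥ CU A:t2 (6c) ⇒ 9c, clock 29
[4] DMA t4→A (9c) ∥ CU B:t3 (9c) ⇒ 9c, clock 38
[5] DMA t5→B (3c) ∥ CU A:t4 (2c) ⇒ 3c, clock 41
[6] DMA idle ∥ CU B:t5 (6c) ⇒ 6c, clock 47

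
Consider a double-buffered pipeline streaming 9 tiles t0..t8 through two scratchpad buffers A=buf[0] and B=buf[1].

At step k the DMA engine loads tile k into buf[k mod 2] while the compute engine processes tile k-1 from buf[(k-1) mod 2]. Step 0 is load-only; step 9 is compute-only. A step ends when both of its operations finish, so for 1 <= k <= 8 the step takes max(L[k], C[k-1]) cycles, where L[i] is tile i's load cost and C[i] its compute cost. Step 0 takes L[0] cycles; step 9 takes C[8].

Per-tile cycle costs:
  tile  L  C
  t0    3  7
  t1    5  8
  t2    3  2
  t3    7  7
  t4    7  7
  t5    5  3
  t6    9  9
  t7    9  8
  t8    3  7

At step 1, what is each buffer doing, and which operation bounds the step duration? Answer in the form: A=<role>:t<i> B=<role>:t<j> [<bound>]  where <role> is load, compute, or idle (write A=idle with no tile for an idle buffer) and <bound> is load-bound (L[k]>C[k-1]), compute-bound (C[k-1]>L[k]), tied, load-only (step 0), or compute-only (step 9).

step 0: L[0]=3 → dur=3, Σ=3 | A=load:t0 B=idle [load-only]
step 1: L[1]=5 C[0]=7 → dur=7, Σ=10 | A=compute:t0 B=load:t1 [compute-bound]
step 2: L[2]=3 C[1]=8 → dur=8, Σ=18 | A=load:t2 B=compute:t1 [compute-bound]
step 3: L[3]=7 C[2]=2 → dur=7, Σ=25 | A=compute:t2 B=load:t3 [load-bound]
step 4: L[4]=7 C[3]=7 → dur=7, Σ=32 | A=load:t4 B=compute:t3 [tied]
step 5: L[5]=5 C[4]=7 → dur=7, Σ=39 | A=compute:t4 B=load:t5 [compute-bound]
step 6: L[6]=9 C[5]=3 → dur=9, Σ=48 | A=load:t6 B=compute:t5 [load-bound]
step 7: L[7]=9 C[6]=9 → dur=9, Σ=57 | A=compute:t6 B=load:t7 [tied]
step 8: L[8]=3 C[7]=8 → dur=8, Σ=65 | A=load:t8 B=compute:t7 [compute-bound]
step 9: C[8]=7 → dur=7, Σ=72 | A=compute:t8 B=idle [compute-only]

step 1: A=compute:t0 B=load:t1 [compute-bound]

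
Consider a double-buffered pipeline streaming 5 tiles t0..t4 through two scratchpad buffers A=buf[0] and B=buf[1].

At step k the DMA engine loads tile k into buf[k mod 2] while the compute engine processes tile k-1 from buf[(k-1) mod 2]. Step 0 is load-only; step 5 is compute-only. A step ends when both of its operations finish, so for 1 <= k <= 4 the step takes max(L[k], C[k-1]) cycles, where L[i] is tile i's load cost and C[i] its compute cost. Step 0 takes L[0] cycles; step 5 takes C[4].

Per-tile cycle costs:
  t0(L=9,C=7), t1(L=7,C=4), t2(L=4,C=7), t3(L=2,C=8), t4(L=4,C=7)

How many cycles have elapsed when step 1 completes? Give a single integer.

end_cycle[1] = 16

k=0 load=t0/9c comp=- wait=9 total=9
k=1 load=t1/7c comp=t0/7c wait=7 total=16
k=2 load=t2/4c comp=t1/4c wait=4 total=20
k=3 load=t3/2c comp=t2/7c wait=7 total=27
k=4 load=t4/4c comp=t3/8c wait=8 total=35
k=5 load=- comp=t4/7c wait=7 total=42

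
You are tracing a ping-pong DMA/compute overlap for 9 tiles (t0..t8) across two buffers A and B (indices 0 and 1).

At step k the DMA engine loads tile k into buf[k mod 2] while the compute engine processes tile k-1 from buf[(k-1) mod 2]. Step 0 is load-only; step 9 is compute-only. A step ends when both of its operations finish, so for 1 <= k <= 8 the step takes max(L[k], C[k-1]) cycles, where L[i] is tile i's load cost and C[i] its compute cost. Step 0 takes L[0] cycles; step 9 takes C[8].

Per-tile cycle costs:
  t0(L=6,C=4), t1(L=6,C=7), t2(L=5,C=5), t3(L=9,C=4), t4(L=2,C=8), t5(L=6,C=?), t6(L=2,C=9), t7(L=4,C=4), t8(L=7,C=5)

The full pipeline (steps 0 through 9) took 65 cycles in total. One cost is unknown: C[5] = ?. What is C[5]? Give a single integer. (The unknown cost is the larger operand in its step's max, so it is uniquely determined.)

C[5] = 4

step 0 → dur = L[0]=6 = 6
step 1 → dur = max(L[1]=6, C[0]=4) = 6
step 2 → dur = max(L[2]=5, C[1]=7) = 7
step 3 → dur = max(L[3]=9, C[2]=5) = 9
step 4 → dur = max(L[4]=2, C[3]=4) = 4
step 5 → dur = max(L[5]=6, C[4]=8) = 8
step 6 → dur = max(L[6]=2, C[5]=?) = C[5]  (unknown; binding)
step 7 → dur = max(L[7]=4, C[6]=9) = 9
step 8 → dur = max(L[8]=7, C[7]=4) = 7
step 9 → dur = C[8]=5 = 5
sum of known step durations = 61
dur[6] = total - known = 65 - 61 = 4
C[5] is the binding max in step 6, so C[5] = dur[6] = 4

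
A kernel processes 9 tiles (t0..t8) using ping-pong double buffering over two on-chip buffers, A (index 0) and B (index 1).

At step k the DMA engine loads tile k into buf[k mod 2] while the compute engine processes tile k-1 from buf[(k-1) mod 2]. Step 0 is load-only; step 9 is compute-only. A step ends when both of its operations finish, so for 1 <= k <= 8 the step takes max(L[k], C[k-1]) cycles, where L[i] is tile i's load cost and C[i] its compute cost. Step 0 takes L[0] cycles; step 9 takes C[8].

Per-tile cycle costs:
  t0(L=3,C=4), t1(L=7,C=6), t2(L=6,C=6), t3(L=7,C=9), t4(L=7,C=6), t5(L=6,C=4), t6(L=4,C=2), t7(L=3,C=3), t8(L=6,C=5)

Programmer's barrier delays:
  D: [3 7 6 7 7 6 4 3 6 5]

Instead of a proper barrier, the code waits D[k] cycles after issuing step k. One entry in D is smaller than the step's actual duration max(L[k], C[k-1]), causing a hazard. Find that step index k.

[0] required=L[0]=3=3 vs D=3 ok
[1] required=max(L[1]=7,C[0]=4)=7 vs D=7 ok
[2] required=max(L[2]=6,C[1]=6)=6 vs D=6 ok
[3] required=max(L[3]=7,C[2]=6)=7 vs D=7 ok
[4] required=max(L[4]=7,C[3]=9)=9 vs D=7 SHORT
[5] required=max(L[5]=6,C[4]=6)=6 vs D=6 ok
[6] required=max(L[6]=4,C[5]=4)=4 vs D=4 ok
[7] required=max(L[7]=3,C[6]=2)=3 vs D=3 ok
[8] required=max(L[8]=6,C[7]=3)=6 vs D=6 ok
[9] required=C[8]=5=5 vs D=5 ok

hazard at step 4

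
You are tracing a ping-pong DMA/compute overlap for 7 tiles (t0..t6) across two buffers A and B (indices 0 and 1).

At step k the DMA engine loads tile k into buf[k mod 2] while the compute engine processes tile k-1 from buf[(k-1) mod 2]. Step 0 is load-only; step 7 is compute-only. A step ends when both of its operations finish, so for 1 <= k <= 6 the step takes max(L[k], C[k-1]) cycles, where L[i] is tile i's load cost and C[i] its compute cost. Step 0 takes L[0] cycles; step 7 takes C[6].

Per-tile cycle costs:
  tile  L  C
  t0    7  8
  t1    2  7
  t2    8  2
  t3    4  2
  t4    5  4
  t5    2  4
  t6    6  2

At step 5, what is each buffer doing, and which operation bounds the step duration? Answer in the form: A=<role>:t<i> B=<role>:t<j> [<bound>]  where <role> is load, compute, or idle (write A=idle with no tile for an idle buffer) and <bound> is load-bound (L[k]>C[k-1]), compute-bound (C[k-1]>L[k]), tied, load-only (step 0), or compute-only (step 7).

step 5: A=compute:t4 B=load:t5 [compute-bound]

k=0 load=t0/7c comp=- wait=7 total=7
k=1 load=t1/2c comp=t0/8c wait=8 total=15
k=2 load=t2/8c comp=t1/7c wait=8 total=23
k=3 load=t3/4c comp=t2/2c wait=4 total=27
k=4 load=t4/5c comp=t3/2c wait=5 total=32
k=5 load=t5/2c comp=t4/4c wait=4 total=36
k=6 load=t6/6c comp=t5/4c wait=6 total=42
k=7 load=- comp=t6/2c wait=2 total=44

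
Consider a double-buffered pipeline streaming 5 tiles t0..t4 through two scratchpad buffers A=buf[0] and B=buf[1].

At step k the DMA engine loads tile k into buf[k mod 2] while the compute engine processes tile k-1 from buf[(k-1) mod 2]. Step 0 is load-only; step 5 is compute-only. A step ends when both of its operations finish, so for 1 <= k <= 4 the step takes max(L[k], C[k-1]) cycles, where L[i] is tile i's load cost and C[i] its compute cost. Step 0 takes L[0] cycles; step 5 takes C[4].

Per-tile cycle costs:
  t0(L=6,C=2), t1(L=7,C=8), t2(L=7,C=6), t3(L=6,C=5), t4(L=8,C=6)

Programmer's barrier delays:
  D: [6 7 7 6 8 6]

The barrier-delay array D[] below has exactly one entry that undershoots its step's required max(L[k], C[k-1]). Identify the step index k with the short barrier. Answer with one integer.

[0] required=L[0]=6=6 vs D=6 ok
[1] required=max(L[1]=7,C[0]=2)=7 vs D=7 ok
[2] required=max(L[2]=7,C[1]=8)=8 vs D=7 SHORT
[3] required=max(L[3]=6,C[2]=6)=6 vs D=6 ok
[4] required=max(L[4]=8,C[3]=5)=8 vs D=8 ok
[5] required=C[4]=6=6 vs D=6 ok

hazard at step 2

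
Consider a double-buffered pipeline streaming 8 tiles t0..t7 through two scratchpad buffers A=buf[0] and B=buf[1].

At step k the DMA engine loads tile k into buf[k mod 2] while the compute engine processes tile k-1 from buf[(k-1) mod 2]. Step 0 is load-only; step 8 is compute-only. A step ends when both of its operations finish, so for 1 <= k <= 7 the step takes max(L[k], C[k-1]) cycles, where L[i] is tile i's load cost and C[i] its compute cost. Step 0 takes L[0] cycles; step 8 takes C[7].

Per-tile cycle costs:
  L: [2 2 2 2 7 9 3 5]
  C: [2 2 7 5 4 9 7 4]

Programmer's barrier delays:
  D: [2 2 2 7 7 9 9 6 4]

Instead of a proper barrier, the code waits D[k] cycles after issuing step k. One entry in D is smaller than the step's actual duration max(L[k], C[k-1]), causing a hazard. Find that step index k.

k=0 barrier L[0]=2→2c, D[0]=2 ok
k=1 barrier max(L[1]=2,C[0]=2)→2c, D[1]=2 ok
k=2 barrier max(L[2]=2,C[1]=2)→2c, D[2]=2 ok
k=3 barrier max(L[3]=2,C[2]=7)→7c, D[3]=7 ok
k=4 barrier max(L[4]=7,C[3]=5)→7c, D[4]=7 ok
k=5 barrier max(L[5]=9,C[4]=4)→9c, D[5]=9 ok
k=6 barrier max(L[6]=3,C[5]=9)→9c, D[6]=9 ok
k=7 barrier max(L[7]=5,C[6]=7)→7c, D[7]=6 SHORT
k=8 barrier C[7]=4→4c, D[8]=4 ok

hazard at step 7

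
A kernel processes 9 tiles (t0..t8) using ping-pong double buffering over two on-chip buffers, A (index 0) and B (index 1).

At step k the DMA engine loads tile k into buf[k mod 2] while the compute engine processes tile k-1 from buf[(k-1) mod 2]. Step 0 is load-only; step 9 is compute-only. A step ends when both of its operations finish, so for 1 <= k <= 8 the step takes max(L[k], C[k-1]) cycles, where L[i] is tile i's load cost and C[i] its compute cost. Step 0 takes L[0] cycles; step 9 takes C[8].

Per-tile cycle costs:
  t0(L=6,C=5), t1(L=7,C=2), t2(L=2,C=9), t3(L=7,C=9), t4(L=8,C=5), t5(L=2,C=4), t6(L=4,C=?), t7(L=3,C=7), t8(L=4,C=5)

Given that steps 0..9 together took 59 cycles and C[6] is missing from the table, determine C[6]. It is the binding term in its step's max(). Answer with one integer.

step 0: dur = L[0]=6 = 6
step 1: dur = max(L[1]=7, C[0]=5) = 7
step 2: dur = max(L[2]=2, C[1]=2) = 2
step 3: dur = max(L[3]=7, C[2]=9) = 9
step 4: dur = max(L[4]=8, C[3]=9) = 9
step 5: dur = max(L[5]=2, C[4]=5) = 5
step 6: dur = max(L[6]=4, C[5]=4) = 4
step 7: dur = max(L[7]=3, C[6]=?) = C[6]  (unknown; binding)
step 8: dur = max(L[8]=4, C[7]=7) = 7
step 9: dur = C[8]=5 = 5
sum of known step durations = 54
dur[7] = total - known = 59 - 54 = 5
C[6] is the binding max in step 7, so C[6] = dur[7] = 5

C[6] = 5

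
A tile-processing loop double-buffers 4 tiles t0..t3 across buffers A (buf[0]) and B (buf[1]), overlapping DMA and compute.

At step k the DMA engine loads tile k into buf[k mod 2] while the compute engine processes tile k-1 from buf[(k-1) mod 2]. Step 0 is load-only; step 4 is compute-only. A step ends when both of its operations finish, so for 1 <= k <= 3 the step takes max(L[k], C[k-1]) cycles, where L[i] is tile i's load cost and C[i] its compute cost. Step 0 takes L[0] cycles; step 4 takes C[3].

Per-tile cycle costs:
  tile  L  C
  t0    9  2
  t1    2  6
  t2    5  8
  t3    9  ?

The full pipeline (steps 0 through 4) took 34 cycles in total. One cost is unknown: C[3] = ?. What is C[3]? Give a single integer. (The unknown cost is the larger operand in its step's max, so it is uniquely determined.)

C[3] = 8

step 0: dur = L[0]=9 = 9
step 1: dur = max(L[1]=2, C[0]=2) = 2
step 2: dur = max(L[2]=5, C[1]=6) = 6
step 3: dur = max(L[3]=9, C[2]=8) = 9
step 4: dur = C[3]=? = C[3]  (unknown; binding)
sum of known step durations = 26
dur[4] = total - known = 34 - 26 = 8
C[3] is the binding max in step 4, so C[3] = dur[4] = 8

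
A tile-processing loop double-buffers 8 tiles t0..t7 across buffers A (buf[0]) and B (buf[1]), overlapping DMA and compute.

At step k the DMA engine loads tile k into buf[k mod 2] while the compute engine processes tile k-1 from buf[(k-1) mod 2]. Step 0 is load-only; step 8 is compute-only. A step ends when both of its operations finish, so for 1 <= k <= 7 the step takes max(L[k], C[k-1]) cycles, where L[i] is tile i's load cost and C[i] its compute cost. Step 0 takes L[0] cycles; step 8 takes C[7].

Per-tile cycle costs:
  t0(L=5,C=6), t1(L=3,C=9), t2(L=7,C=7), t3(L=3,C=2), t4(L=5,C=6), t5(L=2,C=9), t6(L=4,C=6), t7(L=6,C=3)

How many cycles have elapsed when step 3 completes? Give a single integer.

end_cycle[3] = 27

[0] DMA t0→A (5c) ∥ CU idle ⇒ 5c, clock 5
[1] DMA t1→B (3c) ∥ CU A:t0 (6c) ⇒ 6c, clock 11
[2] DMA t2→A (7c) ∥ CU B:t1 (9c) ⇒ 9c, clock 20
[3] DMA t3→B (3c) ∥ CU A:t2 (7c) ⇒ 7c, clock 27
[4] DMA t4→A (5c) ∥ CU B:t3 (2c) ⇒ 5c, clock 32
[5] DMA t5→B (2c) ∥ CU A:t4 (6c) ⇒ 6c, clock 38
[6] DMA t6→A (4c) ∥ CU B:t5 (9c) ⇒ 9c, clock 47
[7] DMA t7→B (6c) ∥ CU A:t6 (6c) ⇒ 6c, clock 53
[8] DMA idle ∥ CU B:t7 (3c) ⇒ 3c, clock 56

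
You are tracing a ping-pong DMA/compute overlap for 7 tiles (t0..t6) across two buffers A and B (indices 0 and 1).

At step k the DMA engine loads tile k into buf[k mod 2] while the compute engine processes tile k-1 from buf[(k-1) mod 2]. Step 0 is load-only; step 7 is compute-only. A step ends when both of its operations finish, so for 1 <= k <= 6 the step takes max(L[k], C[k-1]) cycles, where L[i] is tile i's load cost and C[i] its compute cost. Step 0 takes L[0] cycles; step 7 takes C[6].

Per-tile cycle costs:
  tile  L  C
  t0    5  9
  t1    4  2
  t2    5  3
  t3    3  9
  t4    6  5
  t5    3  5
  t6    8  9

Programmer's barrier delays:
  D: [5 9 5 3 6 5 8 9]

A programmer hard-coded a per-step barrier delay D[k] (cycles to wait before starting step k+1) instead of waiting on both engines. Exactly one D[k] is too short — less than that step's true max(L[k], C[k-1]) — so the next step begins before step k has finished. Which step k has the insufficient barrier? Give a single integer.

hazard at step 4

[0] required=L[0]=5=5 vs D=5 ok
[1] required=max(L[1]=4,C[0]=9)=9 vs D=9 ok
[2] required=max(L[2]=5,C[1]=2)=5 vs D=5 ok
[3] required=max(L[3]=3,C[2]=3)=3 vs D=3 ok
[4] required=max(L[4]=6,C[3]=9)=9 vs D=6 SHORT
[5] required=max(L[5]=3,C[4]=5)=5 vs D=5 ok
[6] required=max(L[6]=8,C[5]=5)=8 vs D=8 ok
[7] required=C[6]=9=9 vs D=9 ok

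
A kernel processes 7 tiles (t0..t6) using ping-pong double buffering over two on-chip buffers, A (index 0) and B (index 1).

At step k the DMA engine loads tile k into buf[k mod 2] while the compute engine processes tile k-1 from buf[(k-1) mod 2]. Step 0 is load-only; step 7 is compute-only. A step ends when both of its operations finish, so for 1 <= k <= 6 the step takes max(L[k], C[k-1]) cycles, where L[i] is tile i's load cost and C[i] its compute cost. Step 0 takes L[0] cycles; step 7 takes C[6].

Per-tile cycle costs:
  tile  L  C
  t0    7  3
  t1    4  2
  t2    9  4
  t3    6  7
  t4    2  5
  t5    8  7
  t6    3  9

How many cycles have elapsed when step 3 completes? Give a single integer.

end_cycle[3] = 26

step 0: L[0]=7 → dur=7, Σ=7 | A=load:t0 B=idle [load-only]
step 1: L[1]=4 C[0]=3 → dur=4, Σ=11 | A=compute:t0 B=load:t1 [load-bound]
step 2: L[2]=9 C[1]=2 → dur=9, Σ=20 | A=load:t2 B=compute:t1 [load-bound]
step 3: L[3]=6 C[2]=4 → dur=6, Σ=26 | A=compute:t2 B=load:t3 [load-bound]
step 4: L[4]=2 C[3]=7 → dur=7, Σ=33 | A=load:t4 B=compute:t3 [compute-bound]
step 5: L[5]=8 C[4]=5 → dur=8, Σ=41 | A=compute:t4 B=load:t5 [load-bound]
step 6: L[6]=3 C[5]=7 → dur=7, Σ=48 | A=load:t6 B=compute:t5 [compute-bound]
step 7: C[6]=9 → dur=9, Σ=57 | A=compute:t6 B=idle [compute-only]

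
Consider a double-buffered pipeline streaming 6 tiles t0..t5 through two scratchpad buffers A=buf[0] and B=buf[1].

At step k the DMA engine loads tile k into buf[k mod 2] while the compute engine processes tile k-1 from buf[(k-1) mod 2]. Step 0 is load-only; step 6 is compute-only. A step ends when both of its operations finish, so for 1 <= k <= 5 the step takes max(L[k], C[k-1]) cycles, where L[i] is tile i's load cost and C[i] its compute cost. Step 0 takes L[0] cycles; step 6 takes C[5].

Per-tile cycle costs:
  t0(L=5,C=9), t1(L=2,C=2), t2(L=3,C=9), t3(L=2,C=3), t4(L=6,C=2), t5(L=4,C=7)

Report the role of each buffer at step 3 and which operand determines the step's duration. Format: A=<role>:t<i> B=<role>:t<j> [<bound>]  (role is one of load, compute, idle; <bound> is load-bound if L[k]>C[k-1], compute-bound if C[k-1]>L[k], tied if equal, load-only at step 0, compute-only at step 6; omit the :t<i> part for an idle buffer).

step 3: A=compute:t2 B=load:t3 [compute-bound]

[0] DMA t0→A (5c) ∥ CU idle ⇒ 5c, clock 5
[1] DMA t1→B (2c) ∥ CU A:t0 (9c) ⇒ 9c, clock 14
[2] DMA t2→A (3c) ∥ CU B:t1 (2c) ⇒ 3c, clock 17
[3] DMA t3→B (2c) ∥ CU A:t2 (9c) ⇒ 9c, clock 26
[4] DMA t4→A (6c) ∥ CU B:t3 (3c) ⇒ 6c, clock 32
[5] DMA t5→B (4c) ∥ CU A:t4 (2c) ⇒ 4c, clock 36
[6] DMA idle ∥ CU B:t5 (7c) ⇒ 7c, clock 43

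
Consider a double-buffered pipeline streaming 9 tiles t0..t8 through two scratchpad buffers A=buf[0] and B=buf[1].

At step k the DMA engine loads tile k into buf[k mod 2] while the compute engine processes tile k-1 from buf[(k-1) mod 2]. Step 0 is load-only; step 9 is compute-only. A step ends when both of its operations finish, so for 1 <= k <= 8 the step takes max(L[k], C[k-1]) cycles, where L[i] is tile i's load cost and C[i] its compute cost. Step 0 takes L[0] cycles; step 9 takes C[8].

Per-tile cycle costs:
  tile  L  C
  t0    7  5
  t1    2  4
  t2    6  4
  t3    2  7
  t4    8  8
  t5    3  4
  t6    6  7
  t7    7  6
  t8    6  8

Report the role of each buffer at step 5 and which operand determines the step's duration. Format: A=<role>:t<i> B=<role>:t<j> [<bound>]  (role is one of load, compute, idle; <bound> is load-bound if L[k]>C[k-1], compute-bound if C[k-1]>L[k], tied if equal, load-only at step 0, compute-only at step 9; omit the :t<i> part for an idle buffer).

  0. 7=7c; end=7; A:t0 B:-
  1. max(2,5)=5c; end=12; A:t0 B:t1
  2. max(6,4)=6c; end=18; A:t2 B:t1
  3. max(2,4)=4c; end=22; A:t2 B:t3
  4. max(8,7)=8c; end=30; A:t4 B:t3
  5. max(3,8)=8c; end=38; A:t4 B:t5
  6. max(6,4)=6c; end=44; A:t6 B:t5
  7. max(7,7)=7c; end=51; A:t6 B:t7
  8. max(6,6)=6c; end=57; A:t8 B:t7
  9. 8=8c; end=65; A:t8 B:t7

step 5: A=compute:t4 B=load:t5 [compute-bound]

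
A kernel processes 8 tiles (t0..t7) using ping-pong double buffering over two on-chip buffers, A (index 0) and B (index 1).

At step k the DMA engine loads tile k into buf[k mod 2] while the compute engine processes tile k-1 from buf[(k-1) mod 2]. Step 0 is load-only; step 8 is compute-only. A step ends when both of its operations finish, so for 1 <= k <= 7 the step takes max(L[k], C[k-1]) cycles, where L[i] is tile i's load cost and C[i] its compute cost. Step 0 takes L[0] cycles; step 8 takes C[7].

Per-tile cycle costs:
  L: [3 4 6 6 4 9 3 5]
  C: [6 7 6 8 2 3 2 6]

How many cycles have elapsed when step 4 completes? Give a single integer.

end_cycle[4] = 30

  0. 3=3c; end=3; A:t0 B:-
  1. max(4,6)=6c; end=9; A:t0 B:t1
  2. max(6,7)=7c; end=16; A:t2 B:t1
  3. max(6,6)=6c; end=22; A:t2 B:t3
  4. max(4,8)=8c; end=30; A:t4 B:t3
  5. max(9,2)=9c; end=39; A:t4 B:t5
  6. max(3,3)=3c; end=42; A:t6 B:t5
  7. max(5,2)=5c; end=47; A:t6 B:t7
  8. 6=6c; end=53; A:t6 B:t7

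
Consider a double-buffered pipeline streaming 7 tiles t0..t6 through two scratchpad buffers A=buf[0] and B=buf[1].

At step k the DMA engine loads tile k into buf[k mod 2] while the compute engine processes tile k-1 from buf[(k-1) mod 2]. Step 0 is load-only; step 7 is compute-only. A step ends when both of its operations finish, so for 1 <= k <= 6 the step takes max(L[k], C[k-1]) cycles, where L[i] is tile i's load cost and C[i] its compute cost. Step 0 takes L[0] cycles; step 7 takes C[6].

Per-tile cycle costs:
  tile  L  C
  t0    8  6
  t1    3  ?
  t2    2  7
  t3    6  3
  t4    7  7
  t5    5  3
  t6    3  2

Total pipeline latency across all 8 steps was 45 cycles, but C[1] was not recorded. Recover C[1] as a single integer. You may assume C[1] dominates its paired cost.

step 0 → dur = L[0]=8 = 8
step 1 → dur = max(L[1]=3, C[0]=6) = 6
step 2 → dur = max(L[2]=2, C[1]=?) = C[1]  (unknown; binding)
step 3 → dur = max(L[3]=6, C[2]=7) = 7
step 4 → dur = max(L[4]=7, C[3]=3) = 7
step 5 → dur = max(L[5]=5, C[4]=7) = 7
step 6 → dur = max(L[6]=3, C[5]=3) = 3
step 7 → dur = C[6]=2 = 2
sum of known step durations = 40
dur[2] = total - known = 45 - 40 = 5
C[1] is the binding max in step 2, so C[1] = dur[2] = 5

C[1] = 5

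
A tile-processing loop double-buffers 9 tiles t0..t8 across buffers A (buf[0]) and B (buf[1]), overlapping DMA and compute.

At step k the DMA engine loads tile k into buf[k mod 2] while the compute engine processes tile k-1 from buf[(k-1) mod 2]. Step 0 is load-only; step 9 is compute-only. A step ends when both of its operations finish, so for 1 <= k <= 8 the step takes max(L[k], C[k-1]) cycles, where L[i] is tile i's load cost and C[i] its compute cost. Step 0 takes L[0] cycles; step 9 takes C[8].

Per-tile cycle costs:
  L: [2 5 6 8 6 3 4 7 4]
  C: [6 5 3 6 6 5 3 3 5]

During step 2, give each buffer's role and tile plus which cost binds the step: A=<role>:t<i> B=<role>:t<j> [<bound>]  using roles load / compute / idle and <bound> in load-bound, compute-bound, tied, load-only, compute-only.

step 2: A=load:t2 B=compute:t1 [load-bound]

  0. 2=2c; end=2; A:t0 B:-
  1. max(5,6)=6c; end=8; A:t0 B:t1
  2. max(6,5)=6c; end=14; A:t2 B:t1
  3. max(8,3)=8c; end=22; A:t2 B:t3
  4. max(6,6)=6c; end=28; A:t4 B:t3
  5. max(3,6)=6c; end=34; A:t4 B:t5
  6. max(4,5)=5c; end=39; A:t6 B:t5
  7. max(7,3)=7c; end=46; A:t6 B:t7
  8. max(4,3)=4c; end=50; A:t8 B:t7
  9. 5=5c; end=55; A:t8 B:t7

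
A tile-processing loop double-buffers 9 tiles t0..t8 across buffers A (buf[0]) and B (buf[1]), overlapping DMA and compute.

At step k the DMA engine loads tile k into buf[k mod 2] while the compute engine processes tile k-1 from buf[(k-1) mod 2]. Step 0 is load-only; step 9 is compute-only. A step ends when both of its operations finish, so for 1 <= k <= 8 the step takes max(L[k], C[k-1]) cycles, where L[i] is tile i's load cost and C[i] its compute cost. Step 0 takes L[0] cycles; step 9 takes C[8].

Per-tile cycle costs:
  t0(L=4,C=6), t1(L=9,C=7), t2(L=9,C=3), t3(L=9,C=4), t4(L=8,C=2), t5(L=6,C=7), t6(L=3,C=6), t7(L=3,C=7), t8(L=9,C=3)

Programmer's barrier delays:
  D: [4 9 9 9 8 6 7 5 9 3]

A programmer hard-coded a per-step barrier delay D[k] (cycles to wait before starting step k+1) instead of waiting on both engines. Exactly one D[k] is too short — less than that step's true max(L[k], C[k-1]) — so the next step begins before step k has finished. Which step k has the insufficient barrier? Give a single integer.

k=0 barrier L[0]=4→4c, D[0]=4 ok
k=1 barrier max(L[1]=9,C[0]=6)→9c, D[1]=9 ok
k=2 barrier max(L[2]=9,C[1]=7)→9c, D[2]=9 ok
k=3 barrier max(L[3]=9,C[2]=3)→9c, D[3]=9 ok
k=4 barrier max(L[4]=8,C[3]=4)→8c, D[4]=8 ok
k=5 barrier max(L[5]=6,C[4]=2)→6c, D[5]=6 ok
k=6 barrier max(L[6]=3,C[5]=7)→7c, D[6]=7 ok
k=7 barrier max(L[7]=3,C[6]=6)→6c, D[7]=5 SHORT
k=8 barrier max(L[8]=9,C[7]=7)→9c, D[8]=9 ok
k=9 barrier C[8]=3→3c, D[9]=3 ok

hazard at step 7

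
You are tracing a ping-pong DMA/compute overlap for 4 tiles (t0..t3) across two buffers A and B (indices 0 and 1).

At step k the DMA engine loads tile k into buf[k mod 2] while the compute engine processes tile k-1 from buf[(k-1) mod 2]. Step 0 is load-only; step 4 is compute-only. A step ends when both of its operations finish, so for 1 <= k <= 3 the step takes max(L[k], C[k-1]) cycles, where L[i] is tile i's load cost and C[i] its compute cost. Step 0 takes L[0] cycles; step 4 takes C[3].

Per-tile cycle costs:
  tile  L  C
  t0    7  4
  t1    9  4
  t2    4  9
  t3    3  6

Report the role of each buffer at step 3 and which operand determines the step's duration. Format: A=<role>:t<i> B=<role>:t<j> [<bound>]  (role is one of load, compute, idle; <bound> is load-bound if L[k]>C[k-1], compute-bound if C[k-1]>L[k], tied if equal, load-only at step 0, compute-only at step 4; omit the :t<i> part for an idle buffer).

step 3: A=compute:t2 B=load:t3 [compute-bound]

step 0: L[0]=7 → dur=7, Σ=7 | A=load:t0 B=idle [load-only]
step 1: L[1]=9 C[0]=4 → dur=9, Σ=16 | A=compute:t0 B=load:t1 [load-bound]
step 2: L[2]=4 C[1]=4 → dur=4, Σ=20 | A=load:t2 B=compute:t1 [tied]
step 3: L[3]=3 C[2]=9 → dur=9, Σ=29 | A=compute:t2 B=load:t3 [compute-bound]
step 4: C[3]=6 → dur=6, Σ=35 | A=idle B=compute:t3 [compute-only]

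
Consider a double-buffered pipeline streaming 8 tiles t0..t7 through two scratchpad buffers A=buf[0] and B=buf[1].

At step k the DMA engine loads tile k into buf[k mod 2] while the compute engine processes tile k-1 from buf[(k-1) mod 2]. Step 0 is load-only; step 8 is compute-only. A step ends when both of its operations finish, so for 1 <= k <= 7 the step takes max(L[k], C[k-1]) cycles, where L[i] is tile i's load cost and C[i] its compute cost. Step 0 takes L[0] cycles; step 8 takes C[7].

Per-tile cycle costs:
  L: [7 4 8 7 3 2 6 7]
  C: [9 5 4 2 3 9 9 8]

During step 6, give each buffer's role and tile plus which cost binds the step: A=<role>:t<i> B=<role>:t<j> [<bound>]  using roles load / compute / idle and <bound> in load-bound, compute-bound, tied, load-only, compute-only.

step 6: A=load:t6 B=compute:t5 [compute-bound]

k=0 load=t0/7c comp=- wait=7 total=7
k=1 load=t1/4c comp=t0/9c wait=9 total=16
k=2 load=t2/8c comp=t1/5c wait=8 total=24
k=3 load=t3/7c comp=t2/4c wait=7 total=31
k=4 load=t4/3c comp=t3/2c wait=3 total=34
k=5 load=t5/2c comp=t4/3c wait=3 total=37
k=6 load=t6/6c comp=t5/9c wait=9 total=46
k=7 load=t7/7c comp=t6/9c wait=9 total=55
k=8 load=- comp=t7/8c wait=8 total=63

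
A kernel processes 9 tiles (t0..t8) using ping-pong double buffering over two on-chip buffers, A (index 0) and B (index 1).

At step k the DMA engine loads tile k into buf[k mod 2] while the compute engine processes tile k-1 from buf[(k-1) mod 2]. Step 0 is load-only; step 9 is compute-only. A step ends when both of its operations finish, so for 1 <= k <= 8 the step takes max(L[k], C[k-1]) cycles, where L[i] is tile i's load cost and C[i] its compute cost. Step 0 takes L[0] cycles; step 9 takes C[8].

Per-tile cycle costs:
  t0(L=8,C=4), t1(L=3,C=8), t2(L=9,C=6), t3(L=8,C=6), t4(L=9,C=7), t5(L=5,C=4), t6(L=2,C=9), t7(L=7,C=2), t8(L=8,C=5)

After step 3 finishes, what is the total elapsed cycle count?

end_cycle[3] = 29

step 0: L[0]=8 → dur=8, Σ=8 | A=load:t0 B=idle [load-only]
step 1: L[1]=3 C[0]=4 → dur=4, Σ=12 | A=compute:t0 B=load:t1 [compute-bound]
step 2: L[2]=9 C[1]=8 → dur=9, Σ=21 | A=load:t2 B=compute:t1 [load-bound]
step 3: L[3]=8 C[2]=6 → dur=8, Σ=29 | A=compute:t2 B=load:t3 [load-bound]
step 4: L[4]=9 C[3]=6 → dur=9, Σ=38 | A=load:t4 B=compute:t3 [load-bound]
step 5: L[5]=5 C[4]=7 → dur=7, Σ=45 | A=compute:t4 B=load:t5 [compute-bound]
step 6: L[6]=2 C[5]=4 → dur=4, Σ=49 | A=load:t6 B=compute:t5 [compute-bound]
step 7: L[7]=7 C[6]=9 → dur=9, Σ=58 | A=compute:t6 B=load:t7 [compute-bound]
step 8: L[8]=8 C[7]=2 → dur=8, Σ=66 | A=load:t8 B=compute:t7 [load-bound]
step 9: C[8]=5 → dur=5, Σ=71 | A=compute:t8 B=idle [compute-only]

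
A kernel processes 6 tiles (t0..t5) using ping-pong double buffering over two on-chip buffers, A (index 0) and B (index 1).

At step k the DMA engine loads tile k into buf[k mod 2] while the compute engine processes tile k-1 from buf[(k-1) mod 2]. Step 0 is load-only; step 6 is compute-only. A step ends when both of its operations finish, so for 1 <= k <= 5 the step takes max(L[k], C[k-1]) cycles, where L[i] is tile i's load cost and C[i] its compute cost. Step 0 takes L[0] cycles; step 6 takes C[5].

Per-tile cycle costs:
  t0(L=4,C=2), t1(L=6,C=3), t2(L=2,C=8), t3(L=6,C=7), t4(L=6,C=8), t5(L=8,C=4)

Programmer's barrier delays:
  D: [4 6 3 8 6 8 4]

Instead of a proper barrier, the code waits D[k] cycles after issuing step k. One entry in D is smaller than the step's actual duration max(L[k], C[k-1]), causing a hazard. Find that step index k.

hazard at step 4

step 0: need L[0]=4 = 4; D[0]=4 ok
step 1: need max(L[1]=6,C[0]=2) = 6; D[1]=6 ok
step 2: need max(L[2]=2,C[1]=3) = 3; D[2]=3 ok
step 3: need max(L[3]=6,C[2]=8) = 8; D[3]=8 ok
step 4: need max(L[4]=6,C[3]=7) = 7; D[4]=6 SHORT
step 5: need max(L[5]=8,C[4]=8) = 8; D[5]=8 ok
step 6: need C[5]=4 = 4; D[6]=4 ok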